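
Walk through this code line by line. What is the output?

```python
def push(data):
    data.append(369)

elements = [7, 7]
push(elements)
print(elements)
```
[7, 7, 369]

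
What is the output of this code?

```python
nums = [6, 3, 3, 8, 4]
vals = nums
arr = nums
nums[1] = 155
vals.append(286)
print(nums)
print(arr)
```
[6, 155, 3, 8, 4, 286]
[6, 155, 3, 8, 4, 286]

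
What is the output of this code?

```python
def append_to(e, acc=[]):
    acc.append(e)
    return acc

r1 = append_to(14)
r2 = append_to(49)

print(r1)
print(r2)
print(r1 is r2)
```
[14, 49]
[14, 49]
True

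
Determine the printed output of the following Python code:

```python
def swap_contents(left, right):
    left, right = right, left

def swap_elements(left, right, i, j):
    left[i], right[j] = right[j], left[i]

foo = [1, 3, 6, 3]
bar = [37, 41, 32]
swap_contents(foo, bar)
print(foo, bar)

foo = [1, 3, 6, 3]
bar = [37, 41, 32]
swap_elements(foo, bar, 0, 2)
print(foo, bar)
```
[1, 3, 6, 3] [37, 41, 32]
[32, 3, 6, 3] [37, 41, 1]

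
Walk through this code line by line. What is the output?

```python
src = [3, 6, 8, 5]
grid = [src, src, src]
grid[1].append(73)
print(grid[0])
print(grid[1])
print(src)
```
[3, 6, 8, 5, 73]
[3, 6, 8, 5, 73]
[3, 6, 8, 5, 73]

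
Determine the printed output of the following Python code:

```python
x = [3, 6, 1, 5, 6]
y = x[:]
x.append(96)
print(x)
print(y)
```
[3, 6, 1, 5, 6, 96]
[3, 6, 1, 5, 6]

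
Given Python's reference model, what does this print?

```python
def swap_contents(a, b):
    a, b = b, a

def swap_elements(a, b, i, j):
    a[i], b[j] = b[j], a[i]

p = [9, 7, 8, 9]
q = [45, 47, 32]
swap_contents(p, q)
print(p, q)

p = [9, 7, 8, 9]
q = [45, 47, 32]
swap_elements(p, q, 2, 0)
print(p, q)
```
[9, 7, 8, 9] [45, 47, 32]
[9, 7, 45, 9] [8, 47, 32]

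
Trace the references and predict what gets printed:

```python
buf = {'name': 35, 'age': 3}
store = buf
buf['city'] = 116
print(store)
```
{'name': 35, 'age': 3, 'city': 116}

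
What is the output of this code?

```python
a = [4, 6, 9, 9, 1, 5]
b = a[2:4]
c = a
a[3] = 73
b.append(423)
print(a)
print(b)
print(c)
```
[4, 6, 9, 73, 1, 5]
[9, 9, 423]
[4, 6, 9, 73, 1, 5]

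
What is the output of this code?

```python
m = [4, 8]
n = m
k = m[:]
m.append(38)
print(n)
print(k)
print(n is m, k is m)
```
[4, 8, 38]
[4, 8]
True False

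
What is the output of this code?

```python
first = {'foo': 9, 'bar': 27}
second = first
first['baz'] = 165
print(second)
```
{'foo': 9, 'bar': 27, 'baz': 165}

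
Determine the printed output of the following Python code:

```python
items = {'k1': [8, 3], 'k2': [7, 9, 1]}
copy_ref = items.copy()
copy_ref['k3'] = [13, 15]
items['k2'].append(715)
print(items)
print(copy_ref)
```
{'k1': [8, 3], 'k2': [7, 9, 1, 715]}
{'k1': [8, 3], 'k2': [7, 9, 1, 715], 'k3': [13, 15]}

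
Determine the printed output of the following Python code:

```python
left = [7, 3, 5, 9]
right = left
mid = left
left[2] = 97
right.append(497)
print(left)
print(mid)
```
[7, 3, 97, 9, 497]
[7, 3, 97, 9, 497]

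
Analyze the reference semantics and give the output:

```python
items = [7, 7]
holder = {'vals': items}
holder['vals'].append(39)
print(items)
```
[7, 7, 39]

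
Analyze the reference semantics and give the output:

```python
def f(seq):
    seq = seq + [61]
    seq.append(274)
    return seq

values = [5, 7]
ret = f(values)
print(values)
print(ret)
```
[5, 7]
[5, 7, 61, 274]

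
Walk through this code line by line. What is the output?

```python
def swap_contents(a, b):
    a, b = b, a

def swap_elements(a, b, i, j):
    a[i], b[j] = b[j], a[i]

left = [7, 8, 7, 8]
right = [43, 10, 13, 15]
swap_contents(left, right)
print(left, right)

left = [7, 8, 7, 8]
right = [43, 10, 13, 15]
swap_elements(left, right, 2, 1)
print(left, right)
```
[7, 8, 7, 8] [43, 10, 13, 15]
[7, 8, 10, 8] [43, 7, 13, 15]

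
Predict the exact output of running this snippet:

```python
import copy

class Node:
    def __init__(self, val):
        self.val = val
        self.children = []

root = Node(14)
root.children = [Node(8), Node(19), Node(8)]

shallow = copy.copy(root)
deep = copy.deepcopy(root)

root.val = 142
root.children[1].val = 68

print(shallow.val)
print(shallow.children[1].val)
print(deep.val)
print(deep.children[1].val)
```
14
68
14
19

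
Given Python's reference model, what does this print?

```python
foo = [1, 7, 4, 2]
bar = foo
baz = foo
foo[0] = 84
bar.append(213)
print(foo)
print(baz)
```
[84, 7, 4, 2, 213]
[84, 7, 4, 2, 213]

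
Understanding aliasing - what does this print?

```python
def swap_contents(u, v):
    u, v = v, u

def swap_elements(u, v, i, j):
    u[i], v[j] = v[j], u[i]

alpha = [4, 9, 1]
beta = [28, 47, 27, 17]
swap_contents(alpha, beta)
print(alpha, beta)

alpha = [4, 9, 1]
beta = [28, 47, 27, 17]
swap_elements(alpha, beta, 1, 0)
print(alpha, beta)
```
[4, 9, 1] [28, 47, 27, 17]
[4, 28, 1] [9, 47, 27, 17]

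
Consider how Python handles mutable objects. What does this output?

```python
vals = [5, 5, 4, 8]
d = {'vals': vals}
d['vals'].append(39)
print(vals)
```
[5, 5, 4, 8, 39]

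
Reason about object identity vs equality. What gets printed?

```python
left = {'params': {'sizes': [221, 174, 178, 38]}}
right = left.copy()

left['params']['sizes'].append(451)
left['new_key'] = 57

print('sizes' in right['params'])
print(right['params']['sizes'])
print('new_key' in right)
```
True
[221, 174, 178, 38, 451]
False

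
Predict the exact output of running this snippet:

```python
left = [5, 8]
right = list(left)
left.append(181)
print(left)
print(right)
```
[5, 8, 181]
[5, 8]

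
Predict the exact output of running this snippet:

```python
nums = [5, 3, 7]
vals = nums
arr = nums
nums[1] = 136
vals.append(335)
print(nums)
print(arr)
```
[5, 136, 7, 335]
[5, 136, 7, 335]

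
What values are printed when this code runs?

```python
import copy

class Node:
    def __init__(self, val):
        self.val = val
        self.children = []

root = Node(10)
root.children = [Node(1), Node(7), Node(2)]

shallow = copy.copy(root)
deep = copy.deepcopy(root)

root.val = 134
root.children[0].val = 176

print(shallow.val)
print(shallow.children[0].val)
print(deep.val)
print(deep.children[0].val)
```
10
176
10
1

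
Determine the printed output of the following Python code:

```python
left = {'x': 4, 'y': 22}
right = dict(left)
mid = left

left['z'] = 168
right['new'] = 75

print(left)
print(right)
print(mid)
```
{'x': 4, 'y': 22, 'z': 168}
{'x': 4, 'y': 22, 'new': 75}
{'x': 4, 'y': 22, 'z': 168}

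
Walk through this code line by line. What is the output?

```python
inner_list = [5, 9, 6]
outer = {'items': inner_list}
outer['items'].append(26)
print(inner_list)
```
[5, 9, 6, 26]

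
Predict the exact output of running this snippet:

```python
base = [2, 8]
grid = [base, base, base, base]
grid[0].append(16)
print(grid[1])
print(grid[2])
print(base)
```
[2, 8, 16]
[2, 8, 16]
[2, 8, 16]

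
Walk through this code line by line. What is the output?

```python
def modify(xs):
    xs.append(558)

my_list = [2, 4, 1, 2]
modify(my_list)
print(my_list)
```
[2, 4, 1, 2, 558]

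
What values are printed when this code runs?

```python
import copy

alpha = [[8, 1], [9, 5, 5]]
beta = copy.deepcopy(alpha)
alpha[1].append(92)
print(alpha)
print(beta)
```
[[8, 1], [9, 5, 5, 92]]
[[8, 1], [9, 5, 5]]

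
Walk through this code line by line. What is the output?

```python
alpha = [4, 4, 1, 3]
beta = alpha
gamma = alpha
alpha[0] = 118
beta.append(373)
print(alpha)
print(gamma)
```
[118, 4, 1, 3, 373]
[118, 4, 1, 3, 373]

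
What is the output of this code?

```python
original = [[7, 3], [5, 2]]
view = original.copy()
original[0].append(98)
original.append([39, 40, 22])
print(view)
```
[[7, 3, 98], [5, 2]]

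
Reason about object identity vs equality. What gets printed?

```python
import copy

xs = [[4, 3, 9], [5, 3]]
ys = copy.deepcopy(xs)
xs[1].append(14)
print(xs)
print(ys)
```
[[4, 3, 9], [5, 3, 14]]
[[4, 3, 9], [5, 3]]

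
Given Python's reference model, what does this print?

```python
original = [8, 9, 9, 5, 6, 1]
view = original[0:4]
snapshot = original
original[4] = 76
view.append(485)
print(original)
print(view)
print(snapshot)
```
[8, 9, 9, 5, 76, 1]
[8, 9, 9, 5, 485]
[8, 9, 9, 5, 76, 1]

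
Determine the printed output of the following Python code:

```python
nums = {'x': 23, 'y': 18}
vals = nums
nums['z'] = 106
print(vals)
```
{'x': 23, 'y': 18, 'z': 106}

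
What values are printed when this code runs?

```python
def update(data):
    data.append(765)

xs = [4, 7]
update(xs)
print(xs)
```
[4, 7, 765]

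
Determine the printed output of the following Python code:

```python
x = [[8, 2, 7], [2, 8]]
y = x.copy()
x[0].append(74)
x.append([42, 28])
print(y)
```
[[8, 2, 7, 74], [2, 8]]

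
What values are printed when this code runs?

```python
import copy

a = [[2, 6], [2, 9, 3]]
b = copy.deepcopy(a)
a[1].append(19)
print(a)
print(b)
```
[[2, 6], [2, 9, 3, 19]]
[[2, 6], [2, 9, 3]]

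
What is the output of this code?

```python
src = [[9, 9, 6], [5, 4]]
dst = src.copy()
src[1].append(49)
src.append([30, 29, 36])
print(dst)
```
[[9, 9, 6], [5, 4, 49]]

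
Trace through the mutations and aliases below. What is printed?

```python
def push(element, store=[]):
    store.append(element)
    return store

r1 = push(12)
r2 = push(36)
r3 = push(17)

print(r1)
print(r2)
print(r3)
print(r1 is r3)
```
[12, 36, 17]
[12, 36, 17]
[12, 36, 17]
True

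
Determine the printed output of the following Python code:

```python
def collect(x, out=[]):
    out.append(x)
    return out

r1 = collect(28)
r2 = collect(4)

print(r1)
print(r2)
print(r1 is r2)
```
[28, 4]
[28, 4]
True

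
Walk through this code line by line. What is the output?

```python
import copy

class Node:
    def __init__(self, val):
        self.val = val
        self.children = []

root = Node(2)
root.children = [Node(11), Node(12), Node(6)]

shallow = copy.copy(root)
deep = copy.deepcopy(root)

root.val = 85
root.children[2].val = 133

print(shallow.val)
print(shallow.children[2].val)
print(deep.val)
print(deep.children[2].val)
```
2
133
2
6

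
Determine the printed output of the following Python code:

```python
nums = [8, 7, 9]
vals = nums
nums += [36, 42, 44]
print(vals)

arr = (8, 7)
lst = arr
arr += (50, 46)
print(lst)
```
[8, 7, 9, 36, 42, 44]
(8, 7)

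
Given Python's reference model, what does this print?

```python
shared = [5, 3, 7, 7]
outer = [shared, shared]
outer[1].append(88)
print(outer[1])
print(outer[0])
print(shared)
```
[5, 3, 7, 7, 88]
[5, 3, 7, 7, 88]
[5, 3, 7, 7, 88]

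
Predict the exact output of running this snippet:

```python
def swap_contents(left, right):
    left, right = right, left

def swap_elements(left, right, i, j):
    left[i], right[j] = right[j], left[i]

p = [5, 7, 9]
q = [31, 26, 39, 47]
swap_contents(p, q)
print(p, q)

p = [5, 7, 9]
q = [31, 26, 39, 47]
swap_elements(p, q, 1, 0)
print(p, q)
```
[5, 7, 9] [31, 26, 39, 47]
[5, 31, 9] [7, 26, 39, 47]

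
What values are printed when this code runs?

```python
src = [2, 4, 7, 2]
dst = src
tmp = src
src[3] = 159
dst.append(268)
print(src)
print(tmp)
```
[2, 4, 7, 159, 268]
[2, 4, 7, 159, 268]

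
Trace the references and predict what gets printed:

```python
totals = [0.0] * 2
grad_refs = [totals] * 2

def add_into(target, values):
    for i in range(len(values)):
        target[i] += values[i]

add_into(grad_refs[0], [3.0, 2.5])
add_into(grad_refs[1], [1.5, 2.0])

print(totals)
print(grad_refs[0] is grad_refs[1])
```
[4.5, 4.5]
True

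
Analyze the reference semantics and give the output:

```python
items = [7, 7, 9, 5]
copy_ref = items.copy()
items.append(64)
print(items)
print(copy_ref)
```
[7, 7, 9, 5, 64]
[7, 7, 9, 5]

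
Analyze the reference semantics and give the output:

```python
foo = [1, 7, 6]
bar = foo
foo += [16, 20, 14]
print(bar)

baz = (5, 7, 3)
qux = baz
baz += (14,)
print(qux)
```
[1, 7, 6, 16, 20, 14]
(5, 7, 3)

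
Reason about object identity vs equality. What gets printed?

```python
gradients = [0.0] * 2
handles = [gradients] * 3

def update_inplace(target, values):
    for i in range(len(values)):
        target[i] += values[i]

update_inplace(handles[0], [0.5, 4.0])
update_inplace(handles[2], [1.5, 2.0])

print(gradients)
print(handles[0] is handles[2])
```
[2.0, 6.0]
True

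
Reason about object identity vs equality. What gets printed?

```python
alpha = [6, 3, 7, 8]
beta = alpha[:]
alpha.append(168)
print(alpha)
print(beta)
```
[6, 3, 7, 8, 168]
[6, 3, 7, 8]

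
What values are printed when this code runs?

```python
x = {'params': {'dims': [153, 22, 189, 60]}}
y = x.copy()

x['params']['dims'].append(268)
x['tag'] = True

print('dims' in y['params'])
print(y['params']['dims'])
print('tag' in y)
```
True
[153, 22, 189, 60, 268]
False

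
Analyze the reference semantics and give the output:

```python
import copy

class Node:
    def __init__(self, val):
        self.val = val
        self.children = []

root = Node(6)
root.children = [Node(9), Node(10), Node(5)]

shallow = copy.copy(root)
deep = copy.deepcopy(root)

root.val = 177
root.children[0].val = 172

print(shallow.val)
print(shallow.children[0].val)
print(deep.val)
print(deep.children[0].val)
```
6
172
6
9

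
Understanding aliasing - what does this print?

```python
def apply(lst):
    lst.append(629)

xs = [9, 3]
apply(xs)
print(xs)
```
[9, 3, 629]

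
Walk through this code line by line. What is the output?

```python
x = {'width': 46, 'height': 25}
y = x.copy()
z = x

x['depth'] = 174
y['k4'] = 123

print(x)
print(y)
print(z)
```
{'width': 46, 'height': 25, 'depth': 174}
{'width': 46, 'height': 25, 'k4': 123}
{'width': 46, 'height': 25, 'depth': 174}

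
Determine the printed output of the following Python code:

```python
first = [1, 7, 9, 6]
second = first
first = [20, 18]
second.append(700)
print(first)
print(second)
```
[20, 18]
[1, 7, 9, 6, 700]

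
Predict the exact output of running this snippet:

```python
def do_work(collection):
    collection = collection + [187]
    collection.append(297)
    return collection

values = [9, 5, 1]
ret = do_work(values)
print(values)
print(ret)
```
[9, 5, 1]
[9, 5, 1, 187, 297]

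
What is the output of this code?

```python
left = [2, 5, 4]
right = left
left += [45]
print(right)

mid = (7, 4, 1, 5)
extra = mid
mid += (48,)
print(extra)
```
[2, 5, 4, 45]
(7, 4, 1, 5)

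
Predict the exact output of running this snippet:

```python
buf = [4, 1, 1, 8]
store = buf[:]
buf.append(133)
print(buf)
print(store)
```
[4, 1, 1, 8, 133]
[4, 1, 1, 8]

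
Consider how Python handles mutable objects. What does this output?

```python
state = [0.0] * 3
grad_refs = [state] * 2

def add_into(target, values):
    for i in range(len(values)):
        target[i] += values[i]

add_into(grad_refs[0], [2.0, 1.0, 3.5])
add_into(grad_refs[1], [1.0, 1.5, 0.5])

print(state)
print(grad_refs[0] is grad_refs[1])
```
[3.0, 2.5, 4.0]
True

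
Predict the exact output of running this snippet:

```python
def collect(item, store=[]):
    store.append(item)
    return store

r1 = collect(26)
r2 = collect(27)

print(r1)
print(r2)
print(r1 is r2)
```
[26, 27]
[26, 27]
True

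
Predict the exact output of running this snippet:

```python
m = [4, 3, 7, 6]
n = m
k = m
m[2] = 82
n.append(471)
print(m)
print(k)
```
[4, 3, 82, 6, 471]
[4, 3, 82, 6, 471]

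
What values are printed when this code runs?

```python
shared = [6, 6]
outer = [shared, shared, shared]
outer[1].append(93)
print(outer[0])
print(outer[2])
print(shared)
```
[6, 6, 93]
[6, 6, 93]
[6, 6, 93]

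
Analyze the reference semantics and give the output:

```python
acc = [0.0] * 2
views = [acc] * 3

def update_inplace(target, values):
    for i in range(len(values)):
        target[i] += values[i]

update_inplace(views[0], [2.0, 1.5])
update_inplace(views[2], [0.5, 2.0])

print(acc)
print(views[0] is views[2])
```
[2.5, 3.5]
True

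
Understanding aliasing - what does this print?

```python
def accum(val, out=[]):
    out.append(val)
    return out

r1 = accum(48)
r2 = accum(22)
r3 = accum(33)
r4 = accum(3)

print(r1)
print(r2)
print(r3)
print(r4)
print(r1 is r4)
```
[48, 22, 33, 3]
[48, 22, 33, 3]
[48, 22, 33, 3]
[48, 22, 33, 3]
True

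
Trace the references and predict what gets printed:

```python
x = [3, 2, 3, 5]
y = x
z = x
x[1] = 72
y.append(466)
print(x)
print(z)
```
[3, 72, 3, 5, 466]
[3, 72, 3, 5, 466]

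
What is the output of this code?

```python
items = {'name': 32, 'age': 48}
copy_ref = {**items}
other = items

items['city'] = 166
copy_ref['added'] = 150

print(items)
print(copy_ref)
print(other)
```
{'name': 32, 'age': 48, 'city': 166}
{'name': 32, 'age': 48, 'added': 150}
{'name': 32, 'age': 48, 'city': 166}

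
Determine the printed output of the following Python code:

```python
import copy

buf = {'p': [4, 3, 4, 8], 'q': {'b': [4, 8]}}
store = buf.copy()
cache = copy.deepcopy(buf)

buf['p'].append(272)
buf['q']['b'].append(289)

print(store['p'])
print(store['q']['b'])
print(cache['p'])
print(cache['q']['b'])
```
[4, 3, 4, 8, 272]
[4, 8, 289]
[4, 3, 4, 8]
[4, 8]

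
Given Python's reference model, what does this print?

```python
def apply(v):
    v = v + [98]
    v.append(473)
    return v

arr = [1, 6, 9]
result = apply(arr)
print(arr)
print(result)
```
[1, 6, 9]
[1, 6, 9, 98, 473]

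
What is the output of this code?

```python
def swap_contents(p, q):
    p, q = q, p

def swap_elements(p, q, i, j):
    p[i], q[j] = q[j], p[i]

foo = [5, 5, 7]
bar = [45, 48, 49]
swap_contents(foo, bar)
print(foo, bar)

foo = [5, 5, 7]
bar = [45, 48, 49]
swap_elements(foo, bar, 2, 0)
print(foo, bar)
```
[5, 5, 7] [45, 48, 49]
[5, 5, 45] [7, 48, 49]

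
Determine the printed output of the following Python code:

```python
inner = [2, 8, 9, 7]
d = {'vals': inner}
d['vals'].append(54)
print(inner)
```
[2, 8, 9, 7, 54]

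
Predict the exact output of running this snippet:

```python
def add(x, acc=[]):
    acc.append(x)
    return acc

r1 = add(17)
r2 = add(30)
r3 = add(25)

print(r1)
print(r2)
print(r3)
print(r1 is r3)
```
[17, 30, 25]
[17, 30, 25]
[17, 30, 25]
True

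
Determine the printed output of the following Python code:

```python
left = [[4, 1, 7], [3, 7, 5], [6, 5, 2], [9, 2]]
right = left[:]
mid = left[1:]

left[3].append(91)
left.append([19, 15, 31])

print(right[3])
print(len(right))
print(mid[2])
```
[9, 2, 91]
4
[9, 2, 91]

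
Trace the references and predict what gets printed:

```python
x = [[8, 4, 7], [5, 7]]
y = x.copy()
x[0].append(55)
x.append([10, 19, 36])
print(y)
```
[[8, 4, 7, 55], [5, 7]]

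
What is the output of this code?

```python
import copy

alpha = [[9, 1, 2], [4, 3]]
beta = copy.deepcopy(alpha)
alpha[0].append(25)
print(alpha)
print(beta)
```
[[9, 1, 2, 25], [4, 3]]
[[9, 1, 2], [4, 3]]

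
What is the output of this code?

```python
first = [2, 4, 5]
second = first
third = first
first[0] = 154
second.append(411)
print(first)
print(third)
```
[154, 4, 5, 411]
[154, 4, 5, 411]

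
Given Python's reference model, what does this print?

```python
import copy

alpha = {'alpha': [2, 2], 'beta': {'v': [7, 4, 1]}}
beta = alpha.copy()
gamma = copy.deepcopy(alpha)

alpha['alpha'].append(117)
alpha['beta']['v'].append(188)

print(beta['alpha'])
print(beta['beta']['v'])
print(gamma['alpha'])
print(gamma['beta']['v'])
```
[2, 2, 117]
[7, 4, 1, 188]
[2, 2]
[7, 4, 1]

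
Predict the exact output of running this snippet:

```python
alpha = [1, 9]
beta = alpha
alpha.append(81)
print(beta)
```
[1, 9, 81]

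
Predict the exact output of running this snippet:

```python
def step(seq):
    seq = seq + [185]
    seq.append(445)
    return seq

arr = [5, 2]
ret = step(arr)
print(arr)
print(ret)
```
[5, 2]
[5, 2, 185, 445]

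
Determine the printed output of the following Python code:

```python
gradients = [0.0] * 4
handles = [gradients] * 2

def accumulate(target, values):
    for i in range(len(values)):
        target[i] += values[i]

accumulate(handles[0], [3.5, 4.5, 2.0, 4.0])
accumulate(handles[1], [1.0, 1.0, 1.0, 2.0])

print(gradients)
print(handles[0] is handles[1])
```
[4.5, 5.5, 3.0, 6.0]
True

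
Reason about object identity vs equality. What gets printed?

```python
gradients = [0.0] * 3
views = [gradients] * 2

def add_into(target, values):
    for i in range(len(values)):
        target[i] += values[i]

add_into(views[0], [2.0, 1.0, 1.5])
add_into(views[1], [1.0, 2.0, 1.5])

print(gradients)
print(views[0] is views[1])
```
[3.0, 3.0, 3.0]
True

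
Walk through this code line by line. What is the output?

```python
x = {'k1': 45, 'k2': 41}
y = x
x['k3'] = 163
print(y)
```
{'k1': 45, 'k2': 41, 'k3': 163}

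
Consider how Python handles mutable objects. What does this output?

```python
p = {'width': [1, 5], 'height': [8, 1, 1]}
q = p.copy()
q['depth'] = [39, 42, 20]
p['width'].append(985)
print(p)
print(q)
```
{'width': [1, 5, 985], 'height': [8, 1, 1]}
{'width': [1, 5, 985], 'height': [8, 1, 1], 'depth': [39, 42, 20]}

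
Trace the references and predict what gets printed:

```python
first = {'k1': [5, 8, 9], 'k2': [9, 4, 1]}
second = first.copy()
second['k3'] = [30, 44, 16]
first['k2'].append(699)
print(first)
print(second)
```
{'k1': [5, 8, 9], 'k2': [9, 4, 1, 699]}
{'k1': [5, 8, 9], 'k2': [9, 4, 1, 699], 'k3': [30, 44, 16]}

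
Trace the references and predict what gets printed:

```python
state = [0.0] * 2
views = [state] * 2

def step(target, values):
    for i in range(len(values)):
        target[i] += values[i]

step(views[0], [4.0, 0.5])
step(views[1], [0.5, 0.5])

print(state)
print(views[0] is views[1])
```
[4.5, 1.0]
True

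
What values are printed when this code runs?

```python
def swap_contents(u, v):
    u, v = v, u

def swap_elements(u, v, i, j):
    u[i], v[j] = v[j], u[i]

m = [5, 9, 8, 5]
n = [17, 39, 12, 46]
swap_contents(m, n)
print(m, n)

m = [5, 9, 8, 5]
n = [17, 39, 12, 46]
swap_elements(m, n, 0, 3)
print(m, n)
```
[5, 9, 8, 5] [17, 39, 12, 46]
[46, 9, 8, 5] [17, 39, 12, 5]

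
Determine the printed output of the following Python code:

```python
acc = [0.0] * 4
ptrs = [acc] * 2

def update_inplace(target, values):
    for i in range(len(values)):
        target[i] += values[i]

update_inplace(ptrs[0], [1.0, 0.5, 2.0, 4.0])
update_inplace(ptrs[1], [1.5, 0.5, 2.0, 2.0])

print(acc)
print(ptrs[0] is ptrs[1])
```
[2.5, 1.0, 4.0, 6.0]
True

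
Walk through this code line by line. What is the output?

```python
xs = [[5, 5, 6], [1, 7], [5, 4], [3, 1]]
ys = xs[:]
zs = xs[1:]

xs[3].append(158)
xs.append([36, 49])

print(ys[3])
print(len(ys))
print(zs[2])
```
[3, 1, 158]
4
[3, 1, 158]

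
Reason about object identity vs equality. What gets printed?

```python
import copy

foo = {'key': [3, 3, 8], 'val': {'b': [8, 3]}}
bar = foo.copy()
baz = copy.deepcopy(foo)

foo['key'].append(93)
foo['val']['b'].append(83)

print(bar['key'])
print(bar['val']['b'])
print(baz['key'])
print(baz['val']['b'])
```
[3, 3, 8, 93]
[8, 3, 83]
[3, 3, 8]
[8, 3]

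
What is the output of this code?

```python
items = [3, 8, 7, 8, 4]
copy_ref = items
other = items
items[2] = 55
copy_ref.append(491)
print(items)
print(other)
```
[3, 8, 55, 8, 4, 491]
[3, 8, 55, 8, 4, 491]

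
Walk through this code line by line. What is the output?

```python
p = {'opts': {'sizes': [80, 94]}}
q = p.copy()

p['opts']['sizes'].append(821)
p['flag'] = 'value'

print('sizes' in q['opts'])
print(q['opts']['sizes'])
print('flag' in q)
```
True
[80, 94, 821]
False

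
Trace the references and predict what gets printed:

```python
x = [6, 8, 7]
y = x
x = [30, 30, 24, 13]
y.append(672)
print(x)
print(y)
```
[30, 30, 24, 13]
[6, 8, 7, 672]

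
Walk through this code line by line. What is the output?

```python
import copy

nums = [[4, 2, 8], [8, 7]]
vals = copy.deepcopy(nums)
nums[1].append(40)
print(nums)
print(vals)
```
[[4, 2, 8], [8, 7, 40]]
[[4, 2, 8], [8, 7]]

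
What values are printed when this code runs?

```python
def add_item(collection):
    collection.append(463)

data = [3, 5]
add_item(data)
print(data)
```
[3, 5, 463]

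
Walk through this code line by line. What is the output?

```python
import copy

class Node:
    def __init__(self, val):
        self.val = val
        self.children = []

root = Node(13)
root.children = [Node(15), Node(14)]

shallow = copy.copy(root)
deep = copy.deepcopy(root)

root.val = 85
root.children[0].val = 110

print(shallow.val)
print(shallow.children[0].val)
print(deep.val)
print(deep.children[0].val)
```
13
110
13
15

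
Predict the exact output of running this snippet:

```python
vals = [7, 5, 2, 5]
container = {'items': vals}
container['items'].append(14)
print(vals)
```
[7, 5, 2, 5, 14]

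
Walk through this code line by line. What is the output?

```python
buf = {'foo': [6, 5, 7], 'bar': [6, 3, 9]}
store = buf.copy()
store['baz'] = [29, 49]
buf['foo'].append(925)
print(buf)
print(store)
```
{'foo': [6, 5, 7, 925], 'bar': [6, 3, 9]}
{'foo': [6, 5, 7, 925], 'bar': [6, 3, 9], 'baz': [29, 49]}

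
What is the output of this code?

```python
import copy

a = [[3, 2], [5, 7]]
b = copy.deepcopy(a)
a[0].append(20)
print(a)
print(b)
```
[[3, 2, 20], [5, 7]]
[[3, 2], [5, 7]]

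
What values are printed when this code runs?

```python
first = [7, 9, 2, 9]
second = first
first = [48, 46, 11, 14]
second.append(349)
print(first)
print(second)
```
[48, 46, 11, 14]
[7, 9, 2, 9, 349]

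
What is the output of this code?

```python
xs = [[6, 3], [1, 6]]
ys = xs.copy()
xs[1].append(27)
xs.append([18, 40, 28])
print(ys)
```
[[6, 3], [1, 6, 27]]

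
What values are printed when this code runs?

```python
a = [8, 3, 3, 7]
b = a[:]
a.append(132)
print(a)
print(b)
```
[8, 3, 3, 7, 132]
[8, 3, 3, 7]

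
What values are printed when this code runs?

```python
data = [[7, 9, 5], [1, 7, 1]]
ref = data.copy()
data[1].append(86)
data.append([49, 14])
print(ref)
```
[[7, 9, 5], [1, 7, 1, 86]]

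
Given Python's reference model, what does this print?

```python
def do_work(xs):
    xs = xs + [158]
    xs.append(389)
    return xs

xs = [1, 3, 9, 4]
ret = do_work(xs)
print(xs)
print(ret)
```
[1, 3, 9, 4]
[1, 3, 9, 4, 158, 389]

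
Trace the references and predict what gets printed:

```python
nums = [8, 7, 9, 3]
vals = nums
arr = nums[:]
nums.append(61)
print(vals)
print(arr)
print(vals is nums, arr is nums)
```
[8, 7, 9, 3, 61]
[8, 7, 9, 3]
True False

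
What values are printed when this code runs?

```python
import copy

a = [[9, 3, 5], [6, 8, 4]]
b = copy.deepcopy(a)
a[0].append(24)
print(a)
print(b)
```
[[9, 3, 5, 24], [6, 8, 4]]
[[9, 3, 5], [6, 8, 4]]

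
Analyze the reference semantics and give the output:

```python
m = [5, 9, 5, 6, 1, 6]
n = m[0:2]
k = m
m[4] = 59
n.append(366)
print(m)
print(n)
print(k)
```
[5, 9, 5, 6, 59, 6]
[5, 9, 366]
[5, 9, 5, 6, 59, 6]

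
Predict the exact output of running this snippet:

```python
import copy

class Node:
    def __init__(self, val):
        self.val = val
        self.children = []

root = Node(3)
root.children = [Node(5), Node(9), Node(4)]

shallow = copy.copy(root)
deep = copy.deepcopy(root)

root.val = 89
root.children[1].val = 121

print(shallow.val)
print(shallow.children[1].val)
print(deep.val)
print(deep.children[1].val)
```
3
121
3
9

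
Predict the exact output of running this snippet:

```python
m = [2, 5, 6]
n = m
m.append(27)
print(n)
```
[2, 5, 6, 27]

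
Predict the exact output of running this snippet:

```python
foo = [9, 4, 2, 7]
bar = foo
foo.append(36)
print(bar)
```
[9, 4, 2, 7, 36]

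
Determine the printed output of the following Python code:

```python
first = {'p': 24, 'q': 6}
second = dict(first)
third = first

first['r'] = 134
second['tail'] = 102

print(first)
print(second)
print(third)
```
{'p': 24, 'q': 6, 'r': 134}
{'p': 24, 'q': 6, 'tail': 102}
{'p': 24, 'q': 6, 'r': 134}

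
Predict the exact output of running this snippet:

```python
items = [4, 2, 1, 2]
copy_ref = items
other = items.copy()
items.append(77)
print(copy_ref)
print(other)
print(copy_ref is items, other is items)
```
[4, 2, 1, 2, 77]
[4, 2, 1, 2]
True False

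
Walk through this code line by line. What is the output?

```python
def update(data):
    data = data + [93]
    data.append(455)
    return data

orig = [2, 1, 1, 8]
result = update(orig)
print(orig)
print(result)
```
[2, 1, 1, 8]
[2, 1, 1, 8, 93, 455]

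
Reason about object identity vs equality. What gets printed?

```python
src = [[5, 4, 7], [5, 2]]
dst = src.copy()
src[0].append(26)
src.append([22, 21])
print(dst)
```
[[5, 4, 7, 26], [5, 2]]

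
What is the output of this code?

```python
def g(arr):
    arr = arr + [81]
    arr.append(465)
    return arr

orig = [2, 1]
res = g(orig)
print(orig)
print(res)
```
[2, 1]
[2, 1, 81, 465]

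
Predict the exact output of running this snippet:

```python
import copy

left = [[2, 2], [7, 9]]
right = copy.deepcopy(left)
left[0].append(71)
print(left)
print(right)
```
[[2, 2, 71], [7, 9]]
[[2, 2], [7, 9]]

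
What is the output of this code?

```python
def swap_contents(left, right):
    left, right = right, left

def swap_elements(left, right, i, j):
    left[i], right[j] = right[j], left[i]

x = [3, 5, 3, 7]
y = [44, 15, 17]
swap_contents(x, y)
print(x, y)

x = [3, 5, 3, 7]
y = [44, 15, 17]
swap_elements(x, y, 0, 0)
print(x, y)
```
[3, 5, 3, 7] [44, 15, 17]
[44, 5, 3, 7] [3, 15, 17]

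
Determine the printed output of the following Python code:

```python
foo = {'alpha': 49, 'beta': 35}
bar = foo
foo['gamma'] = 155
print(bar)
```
{'alpha': 49, 'beta': 35, 'gamma': 155}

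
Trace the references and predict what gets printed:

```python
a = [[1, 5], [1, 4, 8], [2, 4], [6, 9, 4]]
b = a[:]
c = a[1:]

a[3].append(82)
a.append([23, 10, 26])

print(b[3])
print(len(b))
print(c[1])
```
[6, 9, 4, 82]
4
[2, 4]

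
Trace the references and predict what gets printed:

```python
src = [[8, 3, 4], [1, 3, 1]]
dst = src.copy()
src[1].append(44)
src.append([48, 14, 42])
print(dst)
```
[[8, 3, 4], [1, 3, 1, 44]]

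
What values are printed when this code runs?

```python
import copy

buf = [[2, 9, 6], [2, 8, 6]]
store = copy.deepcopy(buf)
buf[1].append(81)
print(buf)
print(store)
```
[[2, 9, 6], [2, 8, 6, 81]]
[[2, 9, 6], [2, 8, 6]]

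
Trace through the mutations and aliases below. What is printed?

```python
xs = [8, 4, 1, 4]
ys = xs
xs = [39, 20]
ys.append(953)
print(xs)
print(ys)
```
[39, 20]
[8, 4, 1, 4, 953]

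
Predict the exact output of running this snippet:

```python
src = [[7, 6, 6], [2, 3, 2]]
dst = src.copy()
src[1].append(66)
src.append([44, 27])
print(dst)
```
[[7, 6, 6], [2, 3, 2, 66]]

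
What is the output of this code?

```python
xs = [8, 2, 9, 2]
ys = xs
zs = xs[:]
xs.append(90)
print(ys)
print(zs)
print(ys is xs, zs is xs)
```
[8, 2, 9, 2, 90]
[8, 2, 9, 2]
True False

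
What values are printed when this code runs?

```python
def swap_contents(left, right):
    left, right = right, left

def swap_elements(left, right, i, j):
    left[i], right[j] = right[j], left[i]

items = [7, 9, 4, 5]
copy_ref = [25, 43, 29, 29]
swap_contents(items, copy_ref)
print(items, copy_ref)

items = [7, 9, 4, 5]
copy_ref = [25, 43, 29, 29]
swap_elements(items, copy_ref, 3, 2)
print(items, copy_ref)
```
[7, 9, 4, 5] [25, 43, 29, 29]
[7, 9, 4, 29] [25, 43, 5, 29]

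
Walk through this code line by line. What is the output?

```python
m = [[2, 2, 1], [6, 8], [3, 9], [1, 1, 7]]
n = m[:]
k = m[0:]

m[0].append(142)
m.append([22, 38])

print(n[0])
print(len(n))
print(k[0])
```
[2, 2, 1, 142]
4
[2, 2, 1, 142]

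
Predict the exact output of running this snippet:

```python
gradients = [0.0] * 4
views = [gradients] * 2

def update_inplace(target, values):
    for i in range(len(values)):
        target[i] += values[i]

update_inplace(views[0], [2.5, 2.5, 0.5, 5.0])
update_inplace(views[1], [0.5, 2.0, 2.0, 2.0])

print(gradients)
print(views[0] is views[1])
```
[3.0, 4.5, 2.5, 7.0]
True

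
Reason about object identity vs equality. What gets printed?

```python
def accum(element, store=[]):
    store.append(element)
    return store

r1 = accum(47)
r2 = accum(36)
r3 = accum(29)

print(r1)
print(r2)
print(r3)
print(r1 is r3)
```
[47, 36, 29]
[47, 36, 29]
[47, 36, 29]
True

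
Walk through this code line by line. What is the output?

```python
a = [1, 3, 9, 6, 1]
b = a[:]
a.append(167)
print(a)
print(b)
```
[1, 3, 9, 6, 1, 167]
[1, 3, 9, 6, 1]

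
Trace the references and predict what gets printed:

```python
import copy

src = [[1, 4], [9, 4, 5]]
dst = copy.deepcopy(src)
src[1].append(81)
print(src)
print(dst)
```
[[1, 4], [9, 4, 5, 81]]
[[1, 4], [9, 4, 5]]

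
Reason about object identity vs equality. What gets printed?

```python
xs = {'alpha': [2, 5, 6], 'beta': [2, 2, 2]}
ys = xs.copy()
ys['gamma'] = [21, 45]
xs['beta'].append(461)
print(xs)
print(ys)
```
{'alpha': [2, 5, 6], 'beta': [2, 2, 2, 461]}
{'alpha': [2, 5, 6], 'beta': [2, 2, 2, 461], 'gamma': [21, 45]}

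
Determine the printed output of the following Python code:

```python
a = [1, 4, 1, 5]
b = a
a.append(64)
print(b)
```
[1, 4, 1, 5, 64]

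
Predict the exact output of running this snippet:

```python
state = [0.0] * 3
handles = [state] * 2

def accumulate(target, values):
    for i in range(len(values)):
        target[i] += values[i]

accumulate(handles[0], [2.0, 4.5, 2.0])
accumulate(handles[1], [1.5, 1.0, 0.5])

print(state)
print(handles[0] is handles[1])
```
[3.5, 5.5, 2.5]
True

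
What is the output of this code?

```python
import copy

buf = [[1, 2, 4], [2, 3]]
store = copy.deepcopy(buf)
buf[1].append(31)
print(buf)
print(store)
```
[[1, 2, 4], [2, 3, 31]]
[[1, 2, 4], [2, 3]]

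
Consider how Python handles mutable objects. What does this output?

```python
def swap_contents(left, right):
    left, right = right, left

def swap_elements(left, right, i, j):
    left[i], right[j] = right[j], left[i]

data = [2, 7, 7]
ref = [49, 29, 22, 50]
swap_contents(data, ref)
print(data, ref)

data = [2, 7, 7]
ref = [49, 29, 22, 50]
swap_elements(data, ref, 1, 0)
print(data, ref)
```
[2, 7, 7] [49, 29, 22, 50]
[2, 49, 7] [7, 29, 22, 50]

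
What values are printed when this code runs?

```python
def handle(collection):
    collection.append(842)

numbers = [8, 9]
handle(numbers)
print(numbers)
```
[8, 9, 842]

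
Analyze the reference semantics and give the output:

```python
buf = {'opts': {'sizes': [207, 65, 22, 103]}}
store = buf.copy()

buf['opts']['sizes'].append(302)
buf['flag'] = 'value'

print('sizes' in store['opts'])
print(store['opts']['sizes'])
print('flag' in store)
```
True
[207, 65, 22, 103, 302]
False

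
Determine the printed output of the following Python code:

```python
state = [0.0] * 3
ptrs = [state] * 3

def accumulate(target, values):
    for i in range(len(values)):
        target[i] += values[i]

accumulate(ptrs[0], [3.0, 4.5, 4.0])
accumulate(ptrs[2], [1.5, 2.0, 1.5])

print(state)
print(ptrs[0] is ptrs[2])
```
[4.5, 6.5, 5.5]
True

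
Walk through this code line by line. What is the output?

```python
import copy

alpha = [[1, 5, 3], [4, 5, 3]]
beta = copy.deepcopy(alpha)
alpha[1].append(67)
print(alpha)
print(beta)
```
[[1, 5, 3], [4, 5, 3, 67]]
[[1, 5, 3], [4, 5, 3]]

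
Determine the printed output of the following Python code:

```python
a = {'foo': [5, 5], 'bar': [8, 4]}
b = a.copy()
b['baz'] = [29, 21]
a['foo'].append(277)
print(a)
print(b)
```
{'foo': [5, 5, 277], 'bar': [8, 4]}
{'foo': [5, 5, 277], 'bar': [8, 4], 'baz': [29, 21]}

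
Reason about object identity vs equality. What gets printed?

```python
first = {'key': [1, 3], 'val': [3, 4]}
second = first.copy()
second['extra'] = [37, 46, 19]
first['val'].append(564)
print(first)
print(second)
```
{'key': [1, 3], 'val': [3, 4, 564]}
{'key': [1, 3], 'val': [3, 4, 564], 'extra': [37, 46, 19]}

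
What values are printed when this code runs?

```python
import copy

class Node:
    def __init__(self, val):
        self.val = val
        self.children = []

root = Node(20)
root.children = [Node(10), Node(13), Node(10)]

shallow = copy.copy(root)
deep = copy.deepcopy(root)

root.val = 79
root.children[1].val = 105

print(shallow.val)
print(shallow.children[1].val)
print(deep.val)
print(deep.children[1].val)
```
20
105
20
13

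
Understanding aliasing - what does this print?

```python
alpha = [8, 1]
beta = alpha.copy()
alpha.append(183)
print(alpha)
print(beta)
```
[8, 1, 183]
[8, 1]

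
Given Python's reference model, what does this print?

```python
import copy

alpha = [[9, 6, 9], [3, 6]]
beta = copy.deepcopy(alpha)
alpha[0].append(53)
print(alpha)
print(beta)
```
[[9, 6, 9, 53], [3, 6]]
[[9, 6, 9], [3, 6]]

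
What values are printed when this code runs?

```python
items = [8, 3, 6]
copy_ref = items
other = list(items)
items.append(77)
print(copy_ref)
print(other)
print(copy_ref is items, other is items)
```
[8, 3, 6, 77]
[8, 3, 6]
True False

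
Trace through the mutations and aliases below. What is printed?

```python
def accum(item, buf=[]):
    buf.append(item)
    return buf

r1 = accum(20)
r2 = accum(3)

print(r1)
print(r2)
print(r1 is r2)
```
[20, 3]
[20, 3]
True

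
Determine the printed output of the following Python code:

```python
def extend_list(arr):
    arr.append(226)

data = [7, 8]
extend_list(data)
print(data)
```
[7, 8, 226]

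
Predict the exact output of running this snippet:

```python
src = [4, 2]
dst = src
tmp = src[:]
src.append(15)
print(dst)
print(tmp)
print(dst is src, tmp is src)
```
[4, 2, 15]
[4, 2]
True False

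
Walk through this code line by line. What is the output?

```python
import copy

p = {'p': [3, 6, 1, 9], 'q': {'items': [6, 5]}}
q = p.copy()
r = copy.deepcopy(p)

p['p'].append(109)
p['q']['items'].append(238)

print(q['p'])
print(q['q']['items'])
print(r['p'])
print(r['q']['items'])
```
[3, 6, 1, 9, 109]
[6, 5, 238]
[3, 6, 1, 9]
[6, 5]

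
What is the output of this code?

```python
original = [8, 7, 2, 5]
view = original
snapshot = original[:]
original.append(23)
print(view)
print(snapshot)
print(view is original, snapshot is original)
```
[8, 7, 2, 5, 23]
[8, 7, 2, 5]
True False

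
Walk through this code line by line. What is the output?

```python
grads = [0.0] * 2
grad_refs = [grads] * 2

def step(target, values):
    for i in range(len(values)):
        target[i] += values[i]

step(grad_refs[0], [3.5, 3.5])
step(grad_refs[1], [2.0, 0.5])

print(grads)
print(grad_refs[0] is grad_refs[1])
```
[5.5, 4.0]
True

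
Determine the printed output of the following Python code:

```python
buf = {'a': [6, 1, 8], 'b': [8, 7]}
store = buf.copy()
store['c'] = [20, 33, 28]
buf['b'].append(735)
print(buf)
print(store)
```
{'a': [6, 1, 8], 'b': [8, 7, 735]}
{'a': [6, 1, 8], 'b': [8, 7, 735], 'c': [20, 33, 28]}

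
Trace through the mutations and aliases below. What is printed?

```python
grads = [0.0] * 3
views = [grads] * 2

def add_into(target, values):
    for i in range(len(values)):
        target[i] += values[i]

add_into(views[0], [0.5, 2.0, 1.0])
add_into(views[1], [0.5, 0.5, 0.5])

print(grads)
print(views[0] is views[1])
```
[1.0, 2.5, 1.5]
True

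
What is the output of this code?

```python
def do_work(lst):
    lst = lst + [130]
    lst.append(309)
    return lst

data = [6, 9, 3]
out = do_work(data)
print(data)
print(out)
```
[6, 9, 3]
[6, 9, 3, 130, 309]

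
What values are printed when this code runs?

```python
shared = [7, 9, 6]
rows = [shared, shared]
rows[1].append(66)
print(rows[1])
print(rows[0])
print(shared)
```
[7, 9, 6, 66]
[7, 9, 6, 66]
[7, 9, 6, 66]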